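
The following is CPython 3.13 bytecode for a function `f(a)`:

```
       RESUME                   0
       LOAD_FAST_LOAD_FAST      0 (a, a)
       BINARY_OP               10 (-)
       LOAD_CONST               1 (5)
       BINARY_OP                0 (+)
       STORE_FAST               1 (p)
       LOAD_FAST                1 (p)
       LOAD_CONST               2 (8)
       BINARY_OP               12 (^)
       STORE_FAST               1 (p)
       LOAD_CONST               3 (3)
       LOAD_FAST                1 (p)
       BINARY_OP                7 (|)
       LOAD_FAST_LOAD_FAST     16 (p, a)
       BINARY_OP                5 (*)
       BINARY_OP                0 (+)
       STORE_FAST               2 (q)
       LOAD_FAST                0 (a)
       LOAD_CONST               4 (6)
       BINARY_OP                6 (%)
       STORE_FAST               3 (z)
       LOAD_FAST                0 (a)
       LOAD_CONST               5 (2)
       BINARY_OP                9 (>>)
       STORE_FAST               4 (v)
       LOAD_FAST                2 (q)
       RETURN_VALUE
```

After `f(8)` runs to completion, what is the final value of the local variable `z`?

LOAD_FAST_LOAD_FAST a,a → push 8,8. Stack: [8, 8]
BINARY_OP - → 8 - 8 = 0. Stack: [0]
LOAD_CONST → push 5. Stack: [0, 5]
BINARY_OP + → 0 + 5 = 5. Stack: [5]
STORE_FAST p → p=5. Stack: []
LOAD_FAST p → push 5. Stack: [5]
LOAD_CONST → push 8. Stack: [5, 8]
BINARY_OP ^ → 5 ^ 8 = 13. Stack: [13]
STORE_FAST p → p=13. Stack: []
LOAD_CONST → push 3. Stack: [3]
LOAD_FAST p → push 13. Stack: [3, 13]
BINARY_OP | → 3 | 13 = 15. Stack: [15]
LOAD_FAST_LOAD_FAST p,a → push 13,8. Stack: [15, 13, 8]
BINARY_OP * → 13 * 8 = 104. Stack: [15, 104]
BINARY_OP + → 15 + 104 = 119. Stack: [119]
STORE_FAST q → q=119. Stack: []
LOAD_FAST a → push 8. Stack: [8]
LOAD_CONST → push 6. Stack: [8, 6]
BINARY_OP % → 8 % 6 = 2. Stack: [2]
STORE_FAST z → z=2. Stack: []
LOAD_FAST a → push 8. Stack: [8]
LOAD_CONST → push 2. Stack: [8, 2]
BINARY_OP >> → 8 >> 2 = 2. Stack: [2]
STORE_FAST v → v=2. Stack: []
LOAD_FAST q → push 119. Stack: [119]
RETURN_VALUE → return 119.

2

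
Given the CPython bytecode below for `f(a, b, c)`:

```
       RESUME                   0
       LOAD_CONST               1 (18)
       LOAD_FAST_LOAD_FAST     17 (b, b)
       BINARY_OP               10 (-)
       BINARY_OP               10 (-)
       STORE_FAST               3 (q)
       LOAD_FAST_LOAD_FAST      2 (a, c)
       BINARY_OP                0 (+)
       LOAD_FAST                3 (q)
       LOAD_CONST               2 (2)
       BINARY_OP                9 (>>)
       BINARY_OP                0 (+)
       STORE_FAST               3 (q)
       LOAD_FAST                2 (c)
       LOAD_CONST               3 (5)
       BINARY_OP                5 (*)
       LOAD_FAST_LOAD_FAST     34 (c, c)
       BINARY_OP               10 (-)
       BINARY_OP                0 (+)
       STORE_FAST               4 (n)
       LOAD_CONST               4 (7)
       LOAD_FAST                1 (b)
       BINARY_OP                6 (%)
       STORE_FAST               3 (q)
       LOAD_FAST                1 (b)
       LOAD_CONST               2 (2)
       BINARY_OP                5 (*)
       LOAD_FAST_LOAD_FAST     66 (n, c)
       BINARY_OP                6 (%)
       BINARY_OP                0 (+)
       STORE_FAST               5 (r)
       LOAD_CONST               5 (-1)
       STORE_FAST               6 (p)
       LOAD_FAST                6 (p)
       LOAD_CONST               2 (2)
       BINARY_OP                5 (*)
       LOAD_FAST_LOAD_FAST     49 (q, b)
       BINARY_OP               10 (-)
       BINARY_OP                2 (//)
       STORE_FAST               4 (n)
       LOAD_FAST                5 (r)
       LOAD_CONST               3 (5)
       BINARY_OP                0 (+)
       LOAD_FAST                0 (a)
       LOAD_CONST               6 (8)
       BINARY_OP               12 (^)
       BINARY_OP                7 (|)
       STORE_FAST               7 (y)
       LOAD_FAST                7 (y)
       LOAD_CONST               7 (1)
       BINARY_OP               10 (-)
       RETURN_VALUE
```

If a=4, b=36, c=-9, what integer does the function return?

LOAD_CONST → push 18. Stack: [18]
LOAD_FAST_LOAD_FAST b,b → push 36,36. Stack: [18, 36, 36]
BINARY_OP - → 36 - 36 = 0. Stack: [18, 0]
BINARY_OP - → 18 - 0 = 18. Stack: [18]
STORE_FAST q → q=18. Stack: []
LOAD_FAST_LOAD_FAST a,c → push 4,-9. Stack: [4, -9]
BINARY_OP + → 4 + -9 = -5. Stack: [-5]
LOAD_FAST q → push 18. Stack: [-5, 18]
LOAD_CONST → push 2. Stack: [-5, 18, 2]
BINARY_OP >> → 18 >> 2 = 4. Stack: [-5, 4]
BINARY_OP + → -5 + 4 = -1. Stack: [-1]
STORE_FAST q → q=-1. Stack: []
LOAD_FAST c → push -9. Stack: [-9]
LOAD_CONST → push 5. Stack: [-9, 5]
BINARY_OP * → -9 * 5 = -45. Stack: [-45]
LOAD_FAST_LOAD_FAST c,c → push -9,-9. Stack: [-45, -9, -9]
BINARY_OP - → -9 - -9 = 0. Stack: [-45, 0]
BINARY_OP + → -45 + 0 = -45. Stack: [-45]
STORE_FAST n → n=-45. Stack: []
LOAD_CONST → push 7. Stack: [7]
LOAD_FAST b → push 36. Stack: [7, 36]
BINARY_OP % → 7 % 36 = 7. Stack: [7]
STORE_FAST q → q=7. Stack: []
LOAD_FAST b → push 36. Stack: [36]
LOAD_CONST → push 2. Stack: [36, 2]
BINARY_OP * → 36 * 2 = 72. Stack: [72]
LOAD_FAST_LOAD_FAST n,c → push -45,-9. Stack: [72, -45, -9]
BINARY_OP % → -45 % -9 = 0. Stack: [72, 0]
BINARY_OP + → 72 + 0 = 72. Stack: [72]
STORE_FAST r → r=72. Stack: []
LOAD_CONST → push -1. Stack: [-1]
STORE_FAST p → p=-1. Stack: []
LOAD_FAST p → push -1. Stack: [-1]
LOAD_CONST → push 2. Stack: [-1, 2]
BINARY_OP * → -1 * 2 = -2. Stack: [-2]
LOAD_FAST_LOAD_FAST q,b → push 7,36. Stack: [-2, 7, 36]
BINARY_OP - → 7 - 36 = -29. Stack: [-2, -29]
BINARY_OP // → -2 // -29 = 0. Stack: [0]
STORE_FAST n → n=0. Stack: []
LOAD_FAST r → push 72. Stack: [72]
LOAD_CONST → push 5. Stack: [72, 5]
BINARY_OP + → 72 + 5 = 77. Stack: [77]
LOAD_FAST a → push 4. Stack: [77, 4]
LOAD_CONST → push 8. Stack: [77, 4, 8]
BINARY_OP ^ → 4 ^ 8 = 12. Stack: [77, 12]
BINARY_OP | → 77 | 12 = 77. Stack: [77]
STORE_FAST y → y=77. Stack: []
LOAD_FAST y → push 77. Stack: [77]
LOAD_CONST → push 1. Stack: [77, 1]
BINARY_OP - → 77 - 1 = 76. Stack: [76]
RETURN_VALUE → return 76.

76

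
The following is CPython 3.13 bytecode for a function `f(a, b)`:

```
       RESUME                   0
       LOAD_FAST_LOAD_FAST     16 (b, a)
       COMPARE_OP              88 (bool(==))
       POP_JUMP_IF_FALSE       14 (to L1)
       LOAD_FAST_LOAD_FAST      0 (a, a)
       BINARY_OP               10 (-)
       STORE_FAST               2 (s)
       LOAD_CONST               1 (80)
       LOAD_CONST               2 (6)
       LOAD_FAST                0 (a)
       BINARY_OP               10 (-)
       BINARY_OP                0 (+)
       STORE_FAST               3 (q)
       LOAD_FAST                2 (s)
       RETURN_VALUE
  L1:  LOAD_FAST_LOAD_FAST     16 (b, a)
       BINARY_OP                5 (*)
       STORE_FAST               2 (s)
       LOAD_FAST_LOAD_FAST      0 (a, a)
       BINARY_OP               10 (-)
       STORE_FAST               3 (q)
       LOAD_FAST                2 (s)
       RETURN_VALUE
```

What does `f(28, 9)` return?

252

LOAD_FAST_LOAD_FAST b,a → push 9,28. Stack: [9, 28]
COMPARE_OP bool(==) → 9 vs 28 = False. Stack: [False]
POP_JUMP_IF_FALSE → pop False; jump. Stack: []
LOAD_FAST_LOAD_FAST b,a → push 9,28. Stack: [9, 28]
BINARY_OP * → 9 * 28 = 252. Stack: [252]
STORE_FAST s → s=252. Stack: []
LOAD_FAST_LOAD_FAST a,a → push 28,28. Stack: [28, 28]
BINARY_OP - → 28 - 28 = 0. Stack: [0]
STORE_FAST q → q=0. Stack: []
LOAD_FAST s → push 252. Stack: [252]
RETURN_VALUE → return 252.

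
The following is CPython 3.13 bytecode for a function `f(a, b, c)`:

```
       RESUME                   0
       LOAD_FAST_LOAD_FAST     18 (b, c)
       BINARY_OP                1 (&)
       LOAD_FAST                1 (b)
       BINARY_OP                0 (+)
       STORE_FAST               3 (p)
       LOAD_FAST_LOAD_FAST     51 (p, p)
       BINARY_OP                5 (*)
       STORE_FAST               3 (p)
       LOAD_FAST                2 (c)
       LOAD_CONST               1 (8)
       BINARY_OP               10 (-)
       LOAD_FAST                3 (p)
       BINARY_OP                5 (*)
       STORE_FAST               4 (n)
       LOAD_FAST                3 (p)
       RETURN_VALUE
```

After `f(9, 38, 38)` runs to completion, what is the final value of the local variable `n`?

LOAD_FAST_LOAD_FAST b,c → push 38,38. Stack: [38, 38]
BINARY_OP & → 38 & 38 = 38. Stack: [38]
LOAD_FAST b → push 38. Stack: [38, 38]
BINARY_OP + → 38 + 38 = 76. Stack: [76]
STORE_FAST p → p=76. Stack: []
LOAD_FAST_LOAD_FAST p,p → push 76,76. Stack: [76, 76]
BINARY_OP * → 76 * 76 = 5776. Stack: [5776]
STORE_FAST p → p=5776. Stack: []
LOAD_FAST c → push 38. Stack: [38]
LOAD_CONST → push 8. Stack: [38, 8]
BINARY_OP - → 38 - 8 = 30. Stack: [30]
LOAD_FAST p → push 5776. Stack: [30, 5776]
BINARY_OP * → 30 * 5776 = 173280. Stack: [173280]
STORE_FAST n → n=173280. Stack: []
LOAD_FAST p → push 5776. Stack: [5776]
RETURN_VALUE → return 5776.

173280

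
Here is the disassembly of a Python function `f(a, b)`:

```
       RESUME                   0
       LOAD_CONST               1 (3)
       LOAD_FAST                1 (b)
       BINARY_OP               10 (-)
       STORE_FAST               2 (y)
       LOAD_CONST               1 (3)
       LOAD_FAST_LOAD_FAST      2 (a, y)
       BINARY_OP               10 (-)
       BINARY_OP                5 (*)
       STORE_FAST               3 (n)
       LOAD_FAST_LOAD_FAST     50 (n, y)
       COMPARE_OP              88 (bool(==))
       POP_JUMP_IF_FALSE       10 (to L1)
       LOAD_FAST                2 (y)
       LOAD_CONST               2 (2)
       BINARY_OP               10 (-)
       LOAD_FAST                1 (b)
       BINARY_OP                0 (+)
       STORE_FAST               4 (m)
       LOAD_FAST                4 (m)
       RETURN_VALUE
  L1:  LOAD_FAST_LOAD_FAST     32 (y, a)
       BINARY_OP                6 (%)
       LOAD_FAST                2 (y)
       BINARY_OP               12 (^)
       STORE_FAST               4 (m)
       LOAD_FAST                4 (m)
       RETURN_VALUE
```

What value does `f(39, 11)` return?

-25

LOAD_CONST → push 3. Stack: [3]
LOAD_FAST b → push 11. Stack: [3, 11]
BINARY_OP - → 3 - 11 = -8. Stack: [-8]
STORE_FAST y → y=-8. Stack: []
LOAD_CONST → push 3. Stack: [3]
LOAD_FAST_LOAD_FAST a,y → push 39,-8. Stack: [3, 39, -8]
BINARY_OP - → 39 - -8 = 47. Stack: [3, 47]
BINARY_OP * → 3 * 47 = 141. Stack: [141]
STORE_FAST n → n=141. Stack: []
LOAD_FAST_LOAD_FAST n,y → push 141,-8. Stack: [141, -8]
COMPARE_OP bool(==) → 141 vs -8 = False. Stack: [False]
POP_JUMP_IF_FALSE → pop False; jump. Stack: []
LOAD_FAST_LOAD_FAST y,a → push -8,39. Stack: [-8, 39]
BINARY_OP % → -8 % 39 = 31. Stack: [31]
LOAD_FAST y → push -8. Stack: [31, -8]
BINARY_OP ^ → 31 ^ -8 = -25. Stack: [-25]
STORE_FAST m → m=-25. Stack: []
LOAD_FAST m → push -25. Stack: [-25]
RETURN_VALUE → return -25.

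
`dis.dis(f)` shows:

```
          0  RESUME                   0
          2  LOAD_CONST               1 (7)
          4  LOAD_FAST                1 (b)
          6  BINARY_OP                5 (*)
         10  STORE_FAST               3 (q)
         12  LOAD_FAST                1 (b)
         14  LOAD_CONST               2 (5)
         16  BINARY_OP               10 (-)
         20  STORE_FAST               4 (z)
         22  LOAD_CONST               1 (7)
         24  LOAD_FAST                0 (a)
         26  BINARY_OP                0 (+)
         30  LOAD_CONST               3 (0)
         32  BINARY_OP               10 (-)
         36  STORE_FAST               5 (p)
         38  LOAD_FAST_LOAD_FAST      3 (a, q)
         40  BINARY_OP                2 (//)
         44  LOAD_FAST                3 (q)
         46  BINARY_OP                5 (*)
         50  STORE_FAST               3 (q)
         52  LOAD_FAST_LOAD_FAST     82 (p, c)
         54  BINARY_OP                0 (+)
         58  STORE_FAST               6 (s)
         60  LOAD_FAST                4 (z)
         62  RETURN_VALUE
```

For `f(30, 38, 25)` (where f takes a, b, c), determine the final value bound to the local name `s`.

LOAD_CONST → push 7. Stack: [7]
LOAD_FAST b → push 38. Stack: [7, 38]
BINARY_OP * → 7 * 38 = 266. Stack: [266]
STORE_FAST q → q=266. Stack: []
LOAD_FAST b → push 38. Stack: [38]
LOAD_CONST → push 5. Stack: [38, 5]
BINARY_OP - → 38 - 5 = 33. Stack: [33]
STORE_FAST z → z=33. Stack: []
LOAD_CONST → push 7. Stack: [7]
LOAD_FAST a → push 30. Stack: [7, 30]
BINARY_OP + → 7 + 30 = 37. Stack: [37]
LOAD_CONST → push 0. Stack: [37, 0]
BINARY_OP - → 37 - 0 = 37. Stack: [37]
STORE_FAST p → p=37. Stack: []
LOAD_FAST_LOAD_FAST a,q → push 30,266. Stack: [30, 266]
BINARY_OP // → 30 // 266 = 0. Stack: [0]
LOAD_FAST q → push 266. Stack: [0, 266]
BINARY_OP * → 0 * 266 = 0. Stack: [0]
STORE_FAST q → q=0. Stack: []
LOAD_FAST_LOAD_FAST p,c → push 37,25. Stack: [37, 25]
BINARY_OP + → 37 + 25 = 62. Stack: [62]
STORE_FAST s → s=62. Stack: []
LOAD_FAST z → push 33. Stack: [33]
RETURN_VALUE → return 33.

62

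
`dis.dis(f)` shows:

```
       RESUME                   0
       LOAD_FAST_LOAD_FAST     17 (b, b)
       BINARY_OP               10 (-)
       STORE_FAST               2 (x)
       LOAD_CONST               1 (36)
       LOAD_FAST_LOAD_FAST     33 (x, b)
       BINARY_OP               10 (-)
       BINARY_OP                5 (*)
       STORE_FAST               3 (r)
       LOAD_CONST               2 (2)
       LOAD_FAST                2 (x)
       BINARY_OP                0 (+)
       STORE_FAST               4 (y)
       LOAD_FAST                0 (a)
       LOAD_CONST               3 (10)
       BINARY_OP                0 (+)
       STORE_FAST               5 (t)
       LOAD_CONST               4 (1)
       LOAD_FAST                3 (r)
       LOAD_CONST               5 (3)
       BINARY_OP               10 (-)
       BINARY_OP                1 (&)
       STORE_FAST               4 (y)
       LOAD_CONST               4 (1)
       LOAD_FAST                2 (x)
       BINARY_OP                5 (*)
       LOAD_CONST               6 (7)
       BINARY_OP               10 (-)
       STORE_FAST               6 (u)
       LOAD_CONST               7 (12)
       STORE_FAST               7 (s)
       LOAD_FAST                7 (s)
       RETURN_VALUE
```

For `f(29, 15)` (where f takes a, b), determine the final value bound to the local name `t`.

39

LOAD_FAST_LOAD_FAST b,b → push 15,15. Stack: [15, 15]
BINARY_OP - → 15 - 15 = 0. Stack: [0]
STORE_FAST x → x=0. Stack: []
LOAD_CONST → push 36. Stack: [36]
LOAD_FAST_LOAD_FAST x,b → push 0,15. Stack: [36, 0, 15]
BINARY_OP - → 0 - 15 = -15. Stack: [36, -15]
BINARY_OP * → 36 * -15 = -540. Stack: [-540]
STORE_FAST r → r=-540. Stack: []
LOAD_CONST → push 2. Stack: [2]
LOAD_FAST x → push 0. Stack: [2, 0]
BINARY_OP + → 2 + 0 = 2. Stack: [2]
STORE_FAST y → y=2. Stack: []
LOAD_FAST a → push 29. Stack: [29]
LOAD_CONST → push 10. Stack: [29, 10]
BINARY_OP + → 29 + 10 = 39. Stack: [39]
STORE_FAST t → t=39. Stack: []
LOAD_CONST → push 1. Stack: [1]
LOAD_FAST r → push -540. Stack: [1, -540]
LOAD_CONST → push 3. Stack: [1, -540, 3]
BINARY_OP - → -540 - 3 = -543. Stack: [1, -543]
BINARY_OP & → 1 & -543 = 1. Stack: [1]
STORE_FAST y → y=1. Stack: []
LOAD_CONST → push 1. Stack: [1]
LOAD_FAST x → push 0. Stack: [1, 0]
BINARY_OP * → 1 * 0 = 0. Stack: [0]
LOAD_CONST → push 7. Stack: [0, 7]
BINARY_OP - → 0 - 7 = -7. Stack: [-7]
STORE_FAST u → u=-7. Stack: []
LOAD_CONST → push 12. Stack: [12]
STORE_FAST s → s=12. Stack: []
LOAD_FAST s → push 12. Stack: [12]
RETURN_VALUE → return 12.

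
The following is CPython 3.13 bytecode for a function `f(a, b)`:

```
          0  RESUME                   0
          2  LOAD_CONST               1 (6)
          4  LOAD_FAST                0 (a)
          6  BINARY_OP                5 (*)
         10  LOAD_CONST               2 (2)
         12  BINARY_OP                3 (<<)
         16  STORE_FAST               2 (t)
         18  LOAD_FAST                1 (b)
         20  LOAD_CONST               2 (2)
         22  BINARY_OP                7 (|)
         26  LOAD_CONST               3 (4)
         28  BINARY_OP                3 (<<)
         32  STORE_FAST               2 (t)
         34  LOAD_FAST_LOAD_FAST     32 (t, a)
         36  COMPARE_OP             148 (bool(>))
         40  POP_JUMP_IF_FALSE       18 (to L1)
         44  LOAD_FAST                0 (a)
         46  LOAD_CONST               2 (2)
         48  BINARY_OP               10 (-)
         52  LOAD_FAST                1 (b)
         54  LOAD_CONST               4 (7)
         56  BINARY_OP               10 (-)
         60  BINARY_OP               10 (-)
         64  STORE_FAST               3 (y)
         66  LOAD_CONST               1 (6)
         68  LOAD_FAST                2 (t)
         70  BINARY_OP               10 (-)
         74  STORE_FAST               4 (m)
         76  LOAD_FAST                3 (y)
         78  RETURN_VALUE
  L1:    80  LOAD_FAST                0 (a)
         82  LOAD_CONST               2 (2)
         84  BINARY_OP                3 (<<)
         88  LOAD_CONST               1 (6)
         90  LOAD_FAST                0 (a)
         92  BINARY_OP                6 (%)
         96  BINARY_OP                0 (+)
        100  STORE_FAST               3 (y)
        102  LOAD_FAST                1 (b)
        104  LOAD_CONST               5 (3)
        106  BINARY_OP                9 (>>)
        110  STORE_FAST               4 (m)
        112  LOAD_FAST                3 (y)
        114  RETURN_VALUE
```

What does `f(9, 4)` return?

LOAD_CONST → push 6. Stack: [6]
LOAD_FAST a → push 9. Stack: [6, 9]
BINARY_OP * → 6 * 9 = 54. Stack: [54]
LOAD_CONST → push 2. Stack: [54, 2]
BINARY_OP << → 54 << 2 = 216. Stack: [216]
STORE_FAST t → t=216. Stack: []
LOAD_FAST b → push 4. Stack: [4]
LOAD_CONST → push 2. Stack: [4, 2]
BINARY_OP | → 4 | 2 = 6. Stack: [6]
LOAD_CONST → push 4. Stack: [6, 4]
BINARY_OP << → 6 << 4 = 96. Stack: [96]
STORE_FAST t → t=96. Stack: []
LOAD_FAST_LOAD_FAST t,a → push 96,9. Stack: [96, 9]
COMPARE_OP bool(>) → 96 vs 9 = True. Stack: [True]
POP_JUMP_IF_FALSE → pop True; no jump. Stack: []
LOAD_FAST a → push 9. Stack: [9]
LOAD_CONST → push 2. Stack: [9, 2]
BINARY_OP - → 9 - 2 = 7. Stack: [7]
LOAD_FAST b → push 4. Stack: [7, 4]
LOAD_CONST → push 7. Stack: [7, 4, 7]
BINARY_OP - → 4 - 7 = -3. Stack: [7, -3]
BINARY_OP - → 7 - -3 = 10. Stack: [10]
STORE_FAST y → y=10. Stack: []
LOAD_CONST → push 6. Stack: [6]
LOAD_FAST t → push 96. Stack: [6, 96]
BINARY_OP - → 6 - 96 = -90. Stack: [-90]
STORE_FAST m → m=-90. Stack: []
LOAD_FAST y → push 10. Stack: [10]
RETURN_VALUE → return 10.

10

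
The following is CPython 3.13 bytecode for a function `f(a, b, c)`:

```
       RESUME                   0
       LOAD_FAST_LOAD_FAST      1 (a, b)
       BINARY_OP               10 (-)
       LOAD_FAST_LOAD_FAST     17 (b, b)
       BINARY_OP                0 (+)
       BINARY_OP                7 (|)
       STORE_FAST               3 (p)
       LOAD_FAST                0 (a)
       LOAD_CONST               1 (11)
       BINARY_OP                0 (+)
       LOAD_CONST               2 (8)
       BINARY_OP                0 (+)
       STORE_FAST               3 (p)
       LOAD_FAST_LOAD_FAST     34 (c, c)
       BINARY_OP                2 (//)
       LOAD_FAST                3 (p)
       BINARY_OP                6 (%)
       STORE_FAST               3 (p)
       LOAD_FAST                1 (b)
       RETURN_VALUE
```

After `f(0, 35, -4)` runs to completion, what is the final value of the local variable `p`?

LOAD_FAST_LOAD_FAST a,b → push 0,35. Stack: [0, 35]
BINARY_OP - → 0 - 35 = -35. Stack: [-35]
LOAD_FAST_LOAD_FAST b,b → push 35,35. Stack: [-35, 35, 35]
BINARY_OP + → 35 + 35 = 70. Stack: [-35, 70]
BINARY_OP | → -35 | 70 = -33. Stack: [-33]
STORE_FAST p → p=-33. Stack: []
LOAD_FAST a → push 0. Stack: [0]
LOAD_CONST → push 11. Stack: [0, 11]
BINARY_OP + → 0 + 11 = 11. Stack: [11]
LOAD_CONST → push 8. Stack: [11, 8]
BINARY_OP + → 11 + 8 = 19. Stack: [19]
STORE_FAST p → p=19. Stack: []
LOAD_FAST_LOAD_FAST c,c → push -4,-4. Stack: [-4, -4]
BINARY_OP // → -4 // -4 = 1. Stack: [1]
LOAD_FAST p → push 19. Stack: [1, 19]
BINARY_OP % → 1 % 19 = 1. Stack: [1]
STORE_FAST p → p=1. Stack: []
LOAD_FAST b → push 35. Stack: [35]
RETURN_VALUE → return 35.

1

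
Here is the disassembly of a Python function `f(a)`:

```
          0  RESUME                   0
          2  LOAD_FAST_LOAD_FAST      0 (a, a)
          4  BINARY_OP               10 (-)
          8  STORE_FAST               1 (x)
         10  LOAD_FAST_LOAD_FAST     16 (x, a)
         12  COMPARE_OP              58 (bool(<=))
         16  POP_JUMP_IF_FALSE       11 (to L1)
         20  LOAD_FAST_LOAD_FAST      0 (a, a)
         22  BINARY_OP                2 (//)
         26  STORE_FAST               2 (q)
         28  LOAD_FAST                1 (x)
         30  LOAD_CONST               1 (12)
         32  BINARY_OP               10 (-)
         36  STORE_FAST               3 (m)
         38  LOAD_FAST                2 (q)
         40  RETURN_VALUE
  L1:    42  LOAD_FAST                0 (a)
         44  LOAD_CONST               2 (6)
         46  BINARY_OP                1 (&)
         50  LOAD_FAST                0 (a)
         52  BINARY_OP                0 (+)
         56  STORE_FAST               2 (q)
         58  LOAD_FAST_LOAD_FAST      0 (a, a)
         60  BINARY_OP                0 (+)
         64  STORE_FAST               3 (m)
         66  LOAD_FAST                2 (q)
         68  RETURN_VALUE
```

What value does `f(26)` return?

LOAD_FAST_LOAD_FAST a,a → push 26,26. Stack: [26, 26]
BINARY_OP - → 26 - 26 = 0. Stack: [0]
STORE_FAST x → x=0. Stack: []
LOAD_FAST_LOAD_FAST x,a → push 0,26. Stack: [0, 26]
COMPARE_OP bool(<=) → 0 vs 26 = True. Stack: [True]
POP_JUMP_IF_FALSE → pop True; no jump. Stack: []
LOAD_FAST_LOAD_FAST a,a → push 26,26. Stack: [26, 26]
BINARY_OP // → 26 // 26 = 1. Stack: [1]
STORE_FAST q → q=1. Stack: []
LOAD_FAST x → push 0. Stack: [0]
LOAD_CONST → push 12. Stack: [0, 12]
BINARY_OP - → 0 - 12 = -12. Stack: [-12]
STORE_FAST m → m=-12. Stack: []
LOAD_FAST q → push 1. Stack: [1]
RETURN_VALUE → return 1.

1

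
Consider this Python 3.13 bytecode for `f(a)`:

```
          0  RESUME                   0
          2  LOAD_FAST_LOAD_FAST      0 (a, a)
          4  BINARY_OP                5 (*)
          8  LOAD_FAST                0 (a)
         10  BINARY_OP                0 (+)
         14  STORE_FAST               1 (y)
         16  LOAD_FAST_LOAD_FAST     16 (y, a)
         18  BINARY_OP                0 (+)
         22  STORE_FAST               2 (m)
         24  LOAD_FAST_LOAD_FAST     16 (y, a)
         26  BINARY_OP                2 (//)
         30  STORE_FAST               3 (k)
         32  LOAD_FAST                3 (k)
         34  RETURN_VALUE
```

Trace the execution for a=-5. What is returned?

LOAD_FAST_LOAD_FAST a,a → push -5,-5. Stack: [-5, -5]
BINARY_OP * → -5 * -5 = 25. Stack: [25]
LOAD_FAST a → push -5. Stack: [25, -5]
BINARY_OP + → 25 + -5 = 20. Stack: [20]
STORE_FAST y → y=20. Stack: []
LOAD_FAST_LOAD_FAST y,a → push 20,-5. Stack: [20, -5]
BINARY_OP + → 20 + -5 = 15. Stack: [15]
STORE_FAST m → m=15. Stack: []
LOAD_FAST_LOAD_FAST y,a → push 20,-5. Stack: [20, -5]
BINARY_OP // → 20 // -5 = -4. Stack: [-4]
STORE_FAST k → k=-4. Stack: []
LOAD_FAST k → push -4. Stack: [-4]
RETURN_VALUE → return -4.

-4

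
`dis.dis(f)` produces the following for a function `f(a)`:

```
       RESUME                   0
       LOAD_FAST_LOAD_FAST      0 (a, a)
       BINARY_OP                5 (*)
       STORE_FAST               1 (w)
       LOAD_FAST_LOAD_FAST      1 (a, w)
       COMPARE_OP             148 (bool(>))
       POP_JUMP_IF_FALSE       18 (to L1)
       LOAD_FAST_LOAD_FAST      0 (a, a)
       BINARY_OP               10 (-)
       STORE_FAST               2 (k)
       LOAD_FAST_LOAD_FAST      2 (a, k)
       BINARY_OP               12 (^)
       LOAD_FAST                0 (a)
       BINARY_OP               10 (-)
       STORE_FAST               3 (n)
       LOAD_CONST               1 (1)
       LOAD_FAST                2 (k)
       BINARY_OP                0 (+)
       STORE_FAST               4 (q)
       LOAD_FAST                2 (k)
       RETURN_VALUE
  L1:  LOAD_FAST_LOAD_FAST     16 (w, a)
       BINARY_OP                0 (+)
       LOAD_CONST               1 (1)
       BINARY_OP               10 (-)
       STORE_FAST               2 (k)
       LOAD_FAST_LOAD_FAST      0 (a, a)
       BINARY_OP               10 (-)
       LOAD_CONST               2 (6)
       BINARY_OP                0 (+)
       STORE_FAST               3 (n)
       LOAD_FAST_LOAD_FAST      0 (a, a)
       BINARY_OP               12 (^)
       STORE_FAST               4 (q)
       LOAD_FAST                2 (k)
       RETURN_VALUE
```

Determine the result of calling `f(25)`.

LOAD_FAST_LOAD_FAST a,a → push 25,25. Stack: [25, 25]
BINARY_OP * → 25 * 25 = 625. Stack: [625]
STORE_FAST w → w=625. Stack: []
LOAD_FAST_LOAD_FAST a,w → push 25,625. Stack: [25, 625]
COMPARE_OP bool(>) → 25 vs 625 = False. Stack: [False]
POP_JUMP_IF_FALSE → pop False; jump. Stack: []
LOAD_FAST_LOAD_FAST w,a → push 625,25. Stack: [625, 25]
BINARY_OP + → 625 + 25 = 650. Stack: [650]
LOAD_CONST → push 1. Stack: [650, 1]
BINARY_OP - → 650 - 1 = 649. Stack: [649]
STORE_FAST k → k=649. Stack: []
LOAD_FAST_LOAD_FAST a,a → push 25,25. Stack: [25, 25]
BINARY_OP - → 25 - 25 = 0. Stack: [0]
LOAD_CONST → push 6. Stack: [0, 6]
BINARY_OP + → 0 + 6 = 6. Stack: [6]
STORE_FAST n → n=6. Stack: []
LOAD_FAST_LOAD_FAST a,a → push 25,25. Stack: [25, 25]
BINARY_OP ^ → 25 ^ 25 = 0. Stack: [0]
STORE_FAST q → q=0. Stack: []
LOAD_FAST k → push 649. Stack: [649]
RETURN_VALUE → return 649.

649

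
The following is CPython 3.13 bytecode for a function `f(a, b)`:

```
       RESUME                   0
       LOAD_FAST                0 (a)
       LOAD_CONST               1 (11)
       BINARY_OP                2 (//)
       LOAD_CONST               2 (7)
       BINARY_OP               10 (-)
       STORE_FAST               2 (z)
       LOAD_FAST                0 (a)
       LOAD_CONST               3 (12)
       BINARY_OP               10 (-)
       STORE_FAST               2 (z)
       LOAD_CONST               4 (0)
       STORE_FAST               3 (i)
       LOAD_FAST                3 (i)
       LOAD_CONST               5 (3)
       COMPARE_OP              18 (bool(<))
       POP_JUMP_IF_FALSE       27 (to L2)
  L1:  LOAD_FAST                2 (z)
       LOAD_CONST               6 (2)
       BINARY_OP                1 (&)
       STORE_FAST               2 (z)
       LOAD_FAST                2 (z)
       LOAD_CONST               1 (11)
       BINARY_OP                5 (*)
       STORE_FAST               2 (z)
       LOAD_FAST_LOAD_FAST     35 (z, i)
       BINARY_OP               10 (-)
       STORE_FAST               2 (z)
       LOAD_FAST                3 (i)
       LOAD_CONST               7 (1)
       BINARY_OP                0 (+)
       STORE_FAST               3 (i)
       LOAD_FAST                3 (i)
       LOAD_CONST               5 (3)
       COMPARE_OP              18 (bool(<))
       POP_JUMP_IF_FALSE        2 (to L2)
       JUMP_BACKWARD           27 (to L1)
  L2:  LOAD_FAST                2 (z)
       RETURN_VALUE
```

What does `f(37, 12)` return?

LOAD_FAST a → push 37
LOAD_CONST → push 11
BINARY_OP // → 37 // 11 = 3
LOAD_CONST → push 7
BINARY_OP - → 3 - 7 = -4
STORE_FAST z → z=-4
LOAD_FAST a → push 37
LOAD_CONST → push 12
BINARY_OP - → 37 - 12 = 25
STORE_FAST z → z=25
LOAD_CONST → push 0
STORE_FAST i → i=0
LOAD_FAST i → push 0
LOAD_CONST → push 3
COMPARE_OP bool(<) → 0 vs 3 = True
POP_JUMP_IF_FALSE → pop True; no jump
LOAD_FAST z → push 25
LOAD_CONST → push 2
BINARY_OP & → 25 & 2 = 0
STORE_FAST z → z=0
LOAD_FAST z → push 0
LOAD_CONST → push 11
BINARY_OP * → 0 * 11 = 0
STORE_FAST z → z=0
LOAD_FAST_LOAD_FAST z,i → push 0,0
BINARY_OP - → 0 - 0 = 0
STORE_FAST z → z=0
LOAD_FAST i → push 0
LOAD_CONST → push 1
BINARY_OP + → 0 + 1 = 1
STORE_FAST i → i=1
LOAD_FAST i → push 1
LOAD_CONST → push 3
COMPARE_OP bool(<) → 1 vs 3 = True
POP_JUMP_IF_FALSE → pop True; no jump
LOAD_FAST z → push 0
LOAD_CONST → push 2
BINARY_OP & → 0 & 2 = 0
STORE_FAST z → z=0
LOAD_FAST z → push 0
LOAD_CONST → push 11
BINARY_OP * → 0 * 11 = 0
STORE_FAST z → z=0
LOAD_FAST_LOAD_FAST z,i → push 0,1
BINARY_OP - → 0 - 1 = -1
STORE_FAST z → z=-1
LOAD_FAST i → push 1
LOAD_CONST → push 1
BINARY_OP + → 1 + 1 = 2
STORE_FAST i → i=2
LOAD_FAST i → push 2
LOAD_CONST → push 3
COMPARE_OP bool(<) → 2 vs 3 = True
POP_JUMP_IF_FALSE → pop True; no jump
LOAD_FAST z → push -1
LOAD_CONST → push 2
BINARY_OP & → -1 & 2 = 2
STORE_FAST z → z=2
LOAD_FAST z → push 2
LOAD_CONST → push 11
BINARY_OP * → 2 * 11 = 22
STORE_FAST z → z=22
LOAD_FAST_LOAD_FAST z,i → push 22,2
BINARY_OP - → 22 - 2 = 20
STORE_FAST z → z=20
LOAD_FAST i → push 2
LOAD_CONST → push 1
BINARY_OP + → 2 + 1 = 3
STORE_FAST i → i=3
LOAD_FAST i → push 3
LOAD_CONST → push 3
COMPARE_OP bool(<) → 3 vs 3 = False
POP_JUMP_IF_FALSE → pop False; jump
LOAD_FAST z → push 20
RETURN_VALUE → return 20.

20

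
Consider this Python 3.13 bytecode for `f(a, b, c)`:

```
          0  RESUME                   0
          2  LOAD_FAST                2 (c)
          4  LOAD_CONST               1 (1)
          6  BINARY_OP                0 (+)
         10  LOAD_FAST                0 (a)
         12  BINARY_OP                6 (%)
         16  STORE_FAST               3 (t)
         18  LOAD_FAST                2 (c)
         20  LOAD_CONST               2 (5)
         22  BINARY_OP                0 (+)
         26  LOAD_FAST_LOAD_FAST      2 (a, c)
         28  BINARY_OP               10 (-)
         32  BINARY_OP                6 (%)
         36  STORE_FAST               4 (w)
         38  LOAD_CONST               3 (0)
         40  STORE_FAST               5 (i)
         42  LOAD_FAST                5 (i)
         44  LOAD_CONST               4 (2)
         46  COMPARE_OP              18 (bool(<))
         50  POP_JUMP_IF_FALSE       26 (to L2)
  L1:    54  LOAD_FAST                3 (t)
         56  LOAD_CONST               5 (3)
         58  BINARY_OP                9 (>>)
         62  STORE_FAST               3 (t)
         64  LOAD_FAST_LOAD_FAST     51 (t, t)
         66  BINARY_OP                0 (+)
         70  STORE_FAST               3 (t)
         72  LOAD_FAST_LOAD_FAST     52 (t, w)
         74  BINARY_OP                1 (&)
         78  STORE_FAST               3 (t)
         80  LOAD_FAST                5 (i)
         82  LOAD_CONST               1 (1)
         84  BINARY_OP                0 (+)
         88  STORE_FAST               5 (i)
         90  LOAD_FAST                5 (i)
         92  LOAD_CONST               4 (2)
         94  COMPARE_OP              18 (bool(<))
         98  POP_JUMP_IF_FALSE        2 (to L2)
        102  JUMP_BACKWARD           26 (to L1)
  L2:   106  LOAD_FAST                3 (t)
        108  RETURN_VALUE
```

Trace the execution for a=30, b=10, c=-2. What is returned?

0

LOAD_FAST c → push -2. Stack: [-2]
LOAD_CONST → push 1. Stack: [-2, 1]
BINARY_OP + → -2 + 1 = -1. Stack: [-1]
LOAD_FAST a → push 30. Stack: [-1, 30]
BINARY_OP % → -1 % 30 = 29. Stack: [29]
STORE_FAST t → t=29. Stack: []
LOAD_FAST c → push -2. Stack: [-2]
LOAD_CONST → push 5. Stack: [-2, 5]
BINARY_OP + → -2 + 5 = 3. Stack: [3]
LOAD_FAST_LOAD_FAST a,c → push 30,-2. Stack: [3, 30, -2]
BINARY_OP - → 30 - -2 = 32. Stack: [3, 32]
BINARY_OP % → 3 % 32 = 3. Stack: [3]
STORE_FAST w → w=3. Stack: []
LOAD_CONST → push 0. Stack: [0]
STORE_FAST i → i=0. Stack: []
LOAD_FAST i → push 0. Stack: [0]
LOAD_CONST → push 2. Stack: [0, 2]
COMPARE_OP bool(<) → 0 vs 2 = True. Stack: [True]
POP_JUMP_IF_FALSE → pop True; no jump. Stack: []
LOAD_FAST t → push 29. Stack: [29]
LOAD_CONST → push 3. Stack: [29, 3]
BINARY_OP >> → 29 >> 3 = 3. Stack: [3]
STORE_FAST t → t=3. Stack: []
LOAD_FAST_LOAD_FAST t,t → push 3,3. Stack: [3, 3]
BINARY_OP + → 3 + 3 = 6. Stack: [6]
STORE_FAST t → t=6. Stack: []
LOAD_FAST_LOAD_FAST t,w → push 6,3. Stack: [6, 3]
BINARY_OP & → 6 & 3 = 2. Stack: [2]
STORE_FAST t → t=2. Stack: []
LOAD_FAST i → push 0. Stack: [0]
LOAD_CONST → push 1. Stack: [0, 1]
BINARY_OP + → 0 + 1 = 1. Stack: [1]
STORE_FAST i → i=1. Stack: []
LOAD_FAST i → push 1. Stack: [1]
LOAD_CONST → push 2. Stack: [1, 2]
COMPARE_OP bool(<) → 1 vs 2 = True. Stack: [True]
POP_JUMP_IF_FALSE → pop True; no jump. Stack: []
LOAD_FAST t → push 2. Stack: [2]
LOAD_CONST → push 3. Stack: [2, 3]
BINARY_OP >> → 2 >> 3 = 0. Stack: [0]
STORE_FAST t → t=0. Stack: []
LOAD_FAST_LOAD_FAST t,t → push 0,0. Stack: [0, 0]
BINARY_OP + → 0 + 0 = 0. Stack: [0]
STORE_FAST t → t=0. Stack: []
LOAD_FAST_LOAD_FAST t,w → push 0,3. Stack: [0, 3]
BINARY_OP & → 0 & 3 = 0. Stack: [0]
STORE_FAST t → t=0. Stack: []
LOAD_FAST i → push 1. Stack: [1]
LOAD_CONST → push 1. Stack: [1, 1]
BINARY_OP + → 1 + 1 = 2. Stack: [2]
STORE_FAST i → i=2. Stack: []
LOAD_FAST i → push 2. Stack: [2]
LOAD_CONST → push 2. Stack: [2, 2]
COMPARE_OP bool(<) → 2 vs 2 = False. Stack: [False]
POP_JUMP_IF_FALSE → pop False; jump. Stack: []
LOAD_FAST t → push 0. Stack: [0]
RETURN_VALUE → return 0.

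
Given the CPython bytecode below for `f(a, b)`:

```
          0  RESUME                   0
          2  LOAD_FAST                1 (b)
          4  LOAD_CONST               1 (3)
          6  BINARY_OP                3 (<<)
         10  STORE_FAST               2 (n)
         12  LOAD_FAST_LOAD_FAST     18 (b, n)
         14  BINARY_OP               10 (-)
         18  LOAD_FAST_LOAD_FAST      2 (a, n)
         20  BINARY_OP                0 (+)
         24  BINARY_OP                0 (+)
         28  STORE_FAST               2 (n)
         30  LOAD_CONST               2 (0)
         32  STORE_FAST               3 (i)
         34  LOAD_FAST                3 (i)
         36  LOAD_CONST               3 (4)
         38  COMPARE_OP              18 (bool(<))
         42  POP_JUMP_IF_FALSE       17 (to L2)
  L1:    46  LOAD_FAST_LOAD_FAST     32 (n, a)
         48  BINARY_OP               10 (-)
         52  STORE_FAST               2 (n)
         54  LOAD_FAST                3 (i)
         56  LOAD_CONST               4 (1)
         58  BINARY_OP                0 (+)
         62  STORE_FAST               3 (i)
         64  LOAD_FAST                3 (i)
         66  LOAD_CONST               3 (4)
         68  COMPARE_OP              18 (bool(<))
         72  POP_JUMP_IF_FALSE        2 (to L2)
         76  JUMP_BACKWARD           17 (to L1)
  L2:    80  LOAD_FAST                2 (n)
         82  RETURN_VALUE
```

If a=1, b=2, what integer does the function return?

-1

LOAD_FAST b → push 2. Stack: [2]
LOAD_CONST → push 3. Stack: [2, 3]
BINARY_OP << → 2 << 3 = 16. Stack: [16]
STORE_FAST n → n=16. Stack: []
LOAD_FAST_LOAD_FAST b,n → push 2,16. Stack: [2, 16]
BINARY_OP - → 2 - 16 = -14. Stack: [-14]
LOAD_FAST_LOAD_FAST a,n → push 1,16. Stack: [-14, 1, 16]
BINARY_OP + → 1 + 16 = 17. Stack: [-14, 17]
BINARY_OP + → -14 + 17 = 3. Stack: [3]
STORE_FAST n → n=3. Stack: []
LOAD_CONST → push 0. Stack: [0]
STORE_FAST i → i=0. Stack: []
LOAD_FAST i → push 0. Stack: [0]
LOAD_CONST → push 4. Stack: [0, 4]
COMPARE_OP bool(<) → 0 vs 4 = True. Stack: [True]
POP_JUMP_IF_FALSE → pop True; no jump. Stack: []
LOAD_FAST_LOAD_FAST n,a → push 3,1. Stack: [3, 1]
BINARY_OP - → 3 - 1 = 2. Stack: [2]
STORE_FAST n → n=2. Stack: []
LOAD_FAST i → push 0. Stack: [0]
LOAD_CONST → push 1. Stack: [0, 1]
BINARY_OP + → 0 + 1 = 1. Stack: [1]
STORE_FAST i → i=1. Stack: []
LOAD_FAST i → push 1. Stack: [1]
LOAD_CONST → push 4. Stack: [1, 4]
COMPARE_OP bool(<) → 1 vs 4 = True. Stack: [True]
POP_JUMP_IF_FALSE → pop True; no jump. Stack: []
LOAD_FAST_LOAD_FAST n,a → push 2,1. Stack: [2, 1]
BINARY_OP - → 2 - 1 = 1. Stack: [1]
STORE_FAST n → n=1. Stack: []
LOAD_FAST i → push 1. Stack: [1]
LOAD_CONST → push 1. Stack: [1, 1]
BINARY_OP + → 1 + 1 = 2. Stack: [2]
STORE_FAST i → i=2. Stack: []
LOAD_FAST i → push 2. Stack: [2]
LOAD_CONST → push 4. Stack: [2, 4]
COMPARE_OP bool(<) → 2 vs 4 = True. Stack: [True]
POP_JUMP_IF_FALSE → pop True; no jump. Stack: []
LOAD_FAST_LOAD_FAST n,a → push 1,1. Stack: [1, 1]
BINARY_OP - → 1 - 1 = 0. Stack: [0]
STORE_FAST n → n=0. Stack: []
LOAD_FAST i → push 2. Stack: [2]
LOAD_CONST → push 1. Stack: [2, 1]
BINARY_OP + → 2 + 1 = 3. Stack: [3]
STORE_FAST i → i=3. Stack: []
LOAD_FAST i → push 3. Stack: [3]
LOAD_CONST → push 4. Stack: [3, 4]
COMPARE_OP bool(<) → 3 vs 4 = True. Stack: [True]
POP_JUMP_IF_FALSE → pop True; no jump. Stack: []
LOAD_FAST_LOAD_FAST n,a → push 0,1. Stack: [0, 1]
BINARY_OP - → 0 - 1 = -1. Stack: [-1]
STORE_FAST n → n=-1. Stack: []
LOAD_FAST i → push 3. Stack: [3]
LOAD_CONST → push 1. Stack: [3, 1]
BINARY_OP + → 3 + 1 = 4. Stack: [4]
STORE_FAST i → i=4. Stack: []
LOAD_FAST i → push 4. Stack: [4]
LOAD_CONST → push 4. Stack: [4, 4]
COMPARE_OP bool(<) → 4 vs 4 = False. Stack: [False]
POP_JUMP_IF_FALSE → pop False; jump. Stack: []
LOAD_FAST n → push -1. Stack: [-1]
RETURN_VALUE → return -1.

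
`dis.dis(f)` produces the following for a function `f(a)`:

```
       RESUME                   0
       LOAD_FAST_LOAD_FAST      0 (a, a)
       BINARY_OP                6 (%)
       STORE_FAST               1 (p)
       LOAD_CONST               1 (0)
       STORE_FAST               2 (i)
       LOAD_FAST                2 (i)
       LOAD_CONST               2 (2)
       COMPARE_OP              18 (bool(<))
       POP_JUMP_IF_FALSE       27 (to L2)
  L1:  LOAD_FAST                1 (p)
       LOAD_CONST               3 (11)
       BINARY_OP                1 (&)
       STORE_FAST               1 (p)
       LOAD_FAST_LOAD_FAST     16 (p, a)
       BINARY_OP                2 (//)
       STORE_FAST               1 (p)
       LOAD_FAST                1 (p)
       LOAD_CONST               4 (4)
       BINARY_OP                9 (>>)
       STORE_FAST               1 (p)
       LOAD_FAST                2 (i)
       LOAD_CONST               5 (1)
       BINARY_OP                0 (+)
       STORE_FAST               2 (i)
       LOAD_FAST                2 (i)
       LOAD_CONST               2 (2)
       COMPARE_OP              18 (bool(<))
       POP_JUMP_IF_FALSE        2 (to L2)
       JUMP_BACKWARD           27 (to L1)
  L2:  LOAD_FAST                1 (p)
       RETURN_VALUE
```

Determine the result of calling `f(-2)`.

0

LOAD_FAST_LOAD_FAST a,a → push -2,-2. Stack: [-2, -2]
BINARY_OP % → -2 % -2 = 0. Stack: [0]
STORE_FAST p → p=0. Stack: []
LOAD_CONST → push 0. Stack: [0]
STORE_FAST i → i=0. Stack: []
LOAD_FAST i → push 0. Stack: [0]
LOAD_CONST → push 2. Stack: [0, 2]
COMPARE_OP bool(<) → 0 vs 2 = True. Stack: [True]
POP_JUMP_IF_FALSE → pop True; no jump. Stack: []
LOAD_FAST p → push 0. Stack: [0]
LOAD_CONST → push 11. Stack: [0, 11]
BINARY_OP & → 0 & 11 = 0. Stack: [0]
STORE_FAST p → p=0. Stack: []
LOAD_FAST_LOAD_FAST p,a → push 0,-2. Stack: [0, -2]
BINARY_OP // → 0 // -2 = 0. Stack: [0]
STORE_FAST p → p=0. Stack: []
LOAD_FAST p → push 0. Stack: [0]
LOAD_CONST → push 4. Stack: [0, 4]
BINARY_OP >> → 0 >> 4 = 0. Stack: [0]
STORE_FAST p → p=0. Stack: []
LOAD_FAST i → push 0. Stack: [0]
LOAD_CONST → push 1. Stack: [0, 1]
BINARY_OP + → 0 + 1 = 1. Stack: [1]
STORE_FAST i → i=1. Stack: []
LOAD_FAST i → push 1. Stack: [1]
LOAD_CONST → push 2. Stack: [1, 2]
COMPARE_OP bool(<) → 1 vs 2 = True. Stack: [True]
POP_JUMP_IF_FALSE → pop True; no jump. Stack: []
LOAD_FAST p → push 0. Stack: [0]
LOAD_CONST → push 11. Stack: [0, 11]
BINARY_OP & → 0 & 11 = 0. Stack: [0]
STORE_FAST p → p=0. Stack: []
LOAD_FAST_LOAD_FAST p,a → push 0,-2. Stack: [0, -2]
BINARY_OP // → 0 // -2 = 0. Stack: [0]
STORE_FAST p → p=0. Stack: []
LOAD_FAST p → push 0. Stack: [0]
LOAD_CONST → push 4. Stack: [0, 4]
BINARY_OP >> → 0 >> 4 = 0. Stack: [0]
STORE_FAST p → p=0. Stack: []
LOAD_FAST i → push 1. Stack: [1]
LOAD_CONST → push 1. Stack: [1, 1]
BINARY_OP + → 1 + 1 = 2. Stack: [2]
STORE_FAST i → i=2. Stack: []
LOAD_FAST i → push 2. Stack: [2]
LOAD_CONST → push 2. Stack: [2, 2]
COMPARE_OP bool(<) → 2 vs 2 = False. Stack: [False]
POP_JUMP_IF_FALSE → pop False; jump. Stack: []
LOAD_FAST p → push 0. Stack: [0]
RETURN_VALUE → return 0.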